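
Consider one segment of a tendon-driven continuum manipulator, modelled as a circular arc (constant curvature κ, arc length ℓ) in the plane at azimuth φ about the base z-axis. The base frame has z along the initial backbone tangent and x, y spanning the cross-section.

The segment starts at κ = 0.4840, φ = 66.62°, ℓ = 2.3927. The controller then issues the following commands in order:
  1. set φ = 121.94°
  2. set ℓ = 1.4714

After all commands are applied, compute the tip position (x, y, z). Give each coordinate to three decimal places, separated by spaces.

initial: κ=0.4840, φ=66.62°, ℓ=2.3927
cmd 1: set φ=121.94° → (κ,φ,ℓ)=(0.4840,121.94°,2.3927) → tip=(-0.6546,1.0500,1.8926)
cmd 2: set ℓ=1.4714 → (κ,φ,ℓ)=(0.4840,121.94°,1.4714) → tip=(-0.2657,0.4261,1.3501)

-0.266 0.426 1.350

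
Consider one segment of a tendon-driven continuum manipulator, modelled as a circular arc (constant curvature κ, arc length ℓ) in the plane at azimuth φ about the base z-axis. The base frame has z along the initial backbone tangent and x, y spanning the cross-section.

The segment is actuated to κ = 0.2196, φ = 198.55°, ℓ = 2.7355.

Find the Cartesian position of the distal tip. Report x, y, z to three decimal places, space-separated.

θ = κ·ℓ = 0.2196 × 2.7355 = 0.60072 rad
ρ = (1 − cos θ)/κ = (1 − 0.82493)/0.2196 = 0.79722
z = sin θ / κ = 0.56523/0.2196 = 2.57392
x = ρ cos φ = 0.79722 × cos(198.55°) = -0.75580
y = ρ sin φ = 0.79722 × sin(198.55°) = -0.25362

-0.756 -0.254 2.574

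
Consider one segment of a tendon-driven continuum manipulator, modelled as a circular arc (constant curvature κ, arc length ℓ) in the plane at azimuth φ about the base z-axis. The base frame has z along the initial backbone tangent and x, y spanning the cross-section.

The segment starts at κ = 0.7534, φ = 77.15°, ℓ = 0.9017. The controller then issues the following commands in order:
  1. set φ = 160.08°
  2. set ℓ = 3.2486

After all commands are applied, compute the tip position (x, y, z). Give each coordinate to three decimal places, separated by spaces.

initial: κ=0.7534, φ=77.15°, ℓ=0.9017
cmd 1: set φ=160.08° → (κ,φ,ℓ)=(0.7534,160.08°,0.9017) → tip=(-0.2771,0.1004,0.8339)
cmd 2: set ℓ=3.2486 → (κ,φ,ℓ)=(0.7534,160.08°,3.2486) → tip=(-2.2071,0.7998,0.8491)

-2.207 0.800 0.849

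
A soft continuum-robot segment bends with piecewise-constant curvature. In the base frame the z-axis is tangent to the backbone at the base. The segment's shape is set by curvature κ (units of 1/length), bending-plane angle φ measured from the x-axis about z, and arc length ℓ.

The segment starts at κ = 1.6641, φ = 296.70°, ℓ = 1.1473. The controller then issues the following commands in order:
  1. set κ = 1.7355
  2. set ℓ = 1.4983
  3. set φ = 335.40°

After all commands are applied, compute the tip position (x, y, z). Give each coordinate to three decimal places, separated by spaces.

0.973 -0.445 0.297

initial: κ=1.6641, φ=296.70°, ℓ=1.1473
cmd 1: set κ=1.7355 → (κ,φ,ℓ)=(1.7355,296.70°,1.1473) → tip=(0.3645,-0.7248,0.5260)
cmd 2: set ℓ=1.4983 → (κ,φ,ℓ)=(1.7355,296.70°,1.4983) → tip=(0.4808,-0.9559,0.2969)
cmd 3: set φ=335.40° → (κ,φ,ℓ)=(1.7355,335.40°,1.4983) → tip=(0.9729,-0.4454,0.2969)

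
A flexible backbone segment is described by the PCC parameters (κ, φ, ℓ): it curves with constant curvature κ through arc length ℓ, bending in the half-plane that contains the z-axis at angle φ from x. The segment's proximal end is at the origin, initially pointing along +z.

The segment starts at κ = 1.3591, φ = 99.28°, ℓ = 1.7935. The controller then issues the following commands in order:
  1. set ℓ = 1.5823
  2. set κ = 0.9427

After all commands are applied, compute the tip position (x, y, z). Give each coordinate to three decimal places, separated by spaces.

initial: κ=1.3591, φ=99.28°, ℓ=1.7935
cmd 1: set ℓ=1.5823 → (κ,φ,ℓ)=(1.3591,99.28°,1.5823) → tip=(-0.1836,1.1239,0.6156)
cmd 2: set κ=0.9427 → (κ,φ,ℓ)=(0.9427,99.28°,1.5823) → tip=(-0.1575,0.9641,1.0575)

-0.158 0.964 1.057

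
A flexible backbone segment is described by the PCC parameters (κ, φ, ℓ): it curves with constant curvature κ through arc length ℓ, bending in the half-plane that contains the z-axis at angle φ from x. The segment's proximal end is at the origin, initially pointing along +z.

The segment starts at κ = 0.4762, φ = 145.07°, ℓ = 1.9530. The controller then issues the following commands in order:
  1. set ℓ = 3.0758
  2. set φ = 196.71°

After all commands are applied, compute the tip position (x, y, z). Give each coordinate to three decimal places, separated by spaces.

initial: κ=0.4762, φ=145.07°, ℓ=1.9530
cmd 1: set ℓ=3.0758 → (κ,φ,ℓ)=(0.4762,145.07°,3.0758) → tip=(-1.5393,1.0750,2.0881)
cmd 2: set φ=196.71° → (κ,φ,ℓ)=(0.4762,196.71°,3.0758) → tip=(-1.7983,-0.5399,2.0881)

-1.798 -0.540 2.088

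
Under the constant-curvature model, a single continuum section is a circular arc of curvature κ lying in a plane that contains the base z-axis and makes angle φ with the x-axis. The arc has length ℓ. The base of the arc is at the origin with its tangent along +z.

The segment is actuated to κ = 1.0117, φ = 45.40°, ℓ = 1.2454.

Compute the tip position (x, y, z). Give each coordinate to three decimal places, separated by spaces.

0.482 0.489 0.941

θ = κ·ℓ = 1.0117 × 1.2454 = 1.25997 rad
ρ = (1 − cos θ)/κ = (1 − 0.30584)/1.0117 = 0.68613
z = sin θ / κ = 0.95208/1.0117 = 0.94107
x = ρ cos φ = 0.68613 × cos(45.40°) = 0.48177
y = ρ sin φ = 0.68613 × sin(45.40°) = 0.48854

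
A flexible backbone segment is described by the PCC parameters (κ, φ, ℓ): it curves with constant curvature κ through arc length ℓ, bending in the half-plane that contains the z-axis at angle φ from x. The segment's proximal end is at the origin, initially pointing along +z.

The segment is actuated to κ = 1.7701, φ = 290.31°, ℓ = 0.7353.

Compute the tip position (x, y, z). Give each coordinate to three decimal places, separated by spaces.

0.144 -0.389 0.545

θ = κ·ℓ = 1.7701 × 0.7353 = 1.30155 rad
ρ = (1 − cos θ)/κ = (1 − 0.26600)/1.7701 = 0.41467
z = sin θ / κ = 0.96397/1.7701 = 0.54459
x = ρ cos φ = 0.41467 × cos(290.31°) = 0.14393
y = ρ sin φ = 0.41467 × sin(290.31°) = -0.38889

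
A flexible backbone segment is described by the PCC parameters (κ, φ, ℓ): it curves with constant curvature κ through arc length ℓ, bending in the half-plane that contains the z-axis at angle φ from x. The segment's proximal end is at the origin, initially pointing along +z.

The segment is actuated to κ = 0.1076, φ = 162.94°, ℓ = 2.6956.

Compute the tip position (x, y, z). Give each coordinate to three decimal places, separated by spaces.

-0.371 0.114 2.658

θ = κ·ℓ = 0.1076 × 2.6956 = 0.29005 rad
ρ = (1 − cos θ)/κ = (1 − 0.95823)/0.1076 = 0.38819
z = sin θ / κ = 0.28600/0.1076 = 2.65796
x = ρ cos φ = 0.38819 × cos(162.94°) = -0.37111
y = ρ sin φ = 0.38819 × sin(162.94°) = 0.11388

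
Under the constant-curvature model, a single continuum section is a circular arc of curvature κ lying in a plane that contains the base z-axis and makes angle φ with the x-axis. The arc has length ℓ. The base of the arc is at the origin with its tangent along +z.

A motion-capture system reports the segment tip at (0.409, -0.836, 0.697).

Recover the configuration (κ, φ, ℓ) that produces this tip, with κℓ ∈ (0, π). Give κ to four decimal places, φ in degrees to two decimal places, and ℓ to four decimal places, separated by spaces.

1.3768 296.07 1.3481

ρ = √(x²+y²) = √(0.409² + -0.836²) = 0.93069
φ = atan2(y, x) mod 360° = atan2(-0.836, 0.409) = 296.0695°
|p|² = ρ² + z² = 0.93069² + 0.697² = 1.35199
κ = 2ρ / |p|² = 2×0.93069 / 1.35199 = 1.37677
θ = 2·atan2(ρ, z) = 2·atan2(0.93069, 0.697) = 1.85599 rad
ℓ = θ/κ = 1.85599/1.37677 = 1.34807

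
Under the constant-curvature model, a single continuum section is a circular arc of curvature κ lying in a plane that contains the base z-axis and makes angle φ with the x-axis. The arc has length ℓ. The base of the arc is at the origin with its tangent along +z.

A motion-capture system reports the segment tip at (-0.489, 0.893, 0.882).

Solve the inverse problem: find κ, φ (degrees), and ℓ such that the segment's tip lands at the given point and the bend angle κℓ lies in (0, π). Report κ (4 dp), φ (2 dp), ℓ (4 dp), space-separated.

ρ = √(x²+y²) = √(-0.489² + 0.893²) = 1.01812
φ = atan2(y, x) mod 360° = atan2(0.893, -0.489) = 118.7048°
|p|² = ρ² + z² = 1.01812² + 0.882² = 1.81449
κ = 2ρ / |p|² = 2×1.01812 / 1.81449 = 1.12221
θ = 2·atan2(ρ, z) = 2·atan2(1.01812, 0.882) = 1.71383 rad
ℓ = θ/κ = 1.71383/1.12221 = 1.52719

1.1222 118.70 1.5272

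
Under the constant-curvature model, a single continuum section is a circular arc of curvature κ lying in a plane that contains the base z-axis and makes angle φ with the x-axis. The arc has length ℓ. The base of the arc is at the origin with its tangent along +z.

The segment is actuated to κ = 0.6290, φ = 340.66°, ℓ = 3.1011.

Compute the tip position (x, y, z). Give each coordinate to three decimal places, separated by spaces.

2.056 -0.722 1.477

θ = κ·ℓ = 0.6290 × 3.1011 = 1.95059 rad
ρ = (1 − cos θ)/κ = (1 − -0.37073)/0.6290 = 2.17922
z = sin θ / κ = 0.92874/0.6290 = 1.47653
x = ρ cos φ = 2.17922 × cos(340.66°) = 2.05625
y = ρ sin φ = 2.17922 × sin(340.66°) = -0.72170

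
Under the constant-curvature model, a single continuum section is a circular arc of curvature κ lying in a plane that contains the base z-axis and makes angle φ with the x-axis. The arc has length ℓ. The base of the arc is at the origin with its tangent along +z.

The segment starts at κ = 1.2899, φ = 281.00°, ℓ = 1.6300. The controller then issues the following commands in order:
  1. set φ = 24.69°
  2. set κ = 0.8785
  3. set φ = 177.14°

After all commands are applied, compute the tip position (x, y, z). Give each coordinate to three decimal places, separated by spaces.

initial: κ=1.2899, φ=281.00°, ℓ=1.6300
cmd 1: set φ=24.69° → (κ,φ,ℓ)=(1.2899,24.69°,1.6300) → tip=(1.0615,0.4880,0.6682)
cmd 2: set κ=0.8785 → (κ,φ,ℓ)=(0.8785,24.69°,1.6300) → tip=(0.8911,0.4097,1.1274)
cmd 3: set φ=177.14° → (κ,φ,ℓ)=(0.8785,177.14°,1.6300) → tip=(-0.9795,0.0489,1.1274)

-0.980 0.049 1.127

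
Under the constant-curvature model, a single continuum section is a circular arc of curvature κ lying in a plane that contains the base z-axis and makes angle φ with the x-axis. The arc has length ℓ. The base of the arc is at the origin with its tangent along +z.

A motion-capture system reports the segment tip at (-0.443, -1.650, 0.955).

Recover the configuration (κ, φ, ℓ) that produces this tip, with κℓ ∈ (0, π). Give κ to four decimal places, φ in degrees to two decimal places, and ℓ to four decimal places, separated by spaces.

ρ = √(x²+y²) = √(-0.443² + -1.650²) = 1.70843
φ = atan2(y, x) mod 360° = atan2(-1.650, -0.443) = 254.9714°
|p|² = ρ² + z² = 1.70843² + 0.955² = 3.83077
κ = 2ρ / |p|² = 2×1.70843 / 3.83077 = 0.89195
θ = 2·atan2(ρ, z) = 2·atan2(1.70843, 0.955) = 2.12215 rad
ℓ = θ/κ = 2.12215/0.89195 = 2.37922

0.8920 254.97 2.3792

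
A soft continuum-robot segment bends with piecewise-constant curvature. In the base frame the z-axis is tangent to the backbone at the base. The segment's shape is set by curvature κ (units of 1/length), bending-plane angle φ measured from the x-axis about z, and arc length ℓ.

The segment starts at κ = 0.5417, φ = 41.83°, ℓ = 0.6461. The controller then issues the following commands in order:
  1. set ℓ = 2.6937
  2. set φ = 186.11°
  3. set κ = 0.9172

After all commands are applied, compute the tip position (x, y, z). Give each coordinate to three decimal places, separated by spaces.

initial: κ=0.5417, φ=41.83°, ℓ=0.6461
cmd 1: set ℓ=2.6937 → (κ,φ,ℓ)=(0.5417,41.83°,2.6937) → tip=(1.2223,1.0940,1.8346)
cmd 2: set φ=186.11° → (κ,φ,ℓ)=(0.5417,186.11°,2.6937) → tip=(-1.6311,-0.1746,1.8346)
cmd 3: set κ=0.9172 → (κ,φ,ℓ)=(0.9172,186.11°,2.6937) → tip=(-1.9332,-0.2069,0.6778)

-1.933 -0.207 0.678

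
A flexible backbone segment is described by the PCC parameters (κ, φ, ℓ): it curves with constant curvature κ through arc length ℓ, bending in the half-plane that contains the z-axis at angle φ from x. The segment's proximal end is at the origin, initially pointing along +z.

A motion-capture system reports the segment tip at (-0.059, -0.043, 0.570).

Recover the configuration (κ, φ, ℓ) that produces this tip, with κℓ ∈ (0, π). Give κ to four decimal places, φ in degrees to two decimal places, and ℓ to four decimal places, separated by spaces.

ρ = √(x²+y²) = √(-0.059² + -0.043²) = 0.07301
φ = atan2(y, x) mod 360° = atan2(-0.043, -0.059) = 216.0851°
|p|² = ρ² + z² = 0.07301² + 0.570² = 0.33023
κ = 2ρ / |p|² = 2×0.07301 / 0.33023 = 0.44216
θ = 2·atan2(ρ, z) = 2·atan2(0.07301, 0.570) = 0.25478 rad
ℓ = θ/κ = 0.25478/0.44216 = 0.57621

0.4422 216.09 0.5762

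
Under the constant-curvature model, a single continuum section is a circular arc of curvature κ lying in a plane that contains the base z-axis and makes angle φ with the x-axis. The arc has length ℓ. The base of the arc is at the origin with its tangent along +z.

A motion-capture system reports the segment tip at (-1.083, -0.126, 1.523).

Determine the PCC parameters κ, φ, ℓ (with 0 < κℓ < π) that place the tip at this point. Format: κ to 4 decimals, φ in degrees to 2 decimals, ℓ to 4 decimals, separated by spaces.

ρ = √(x²+y²) = √(-1.083² + -0.126²) = 1.09031
φ = atan2(y, x) mod 360° = atan2(-0.126, -1.083) = 186.6362°
|p|² = ρ² + z² = 1.09031² + 1.523² = 3.50829
κ = 2ρ / |p|² = 2×1.09031 / 3.50829 = 0.62156
θ = 2·atan2(ρ, z) = 2·atan2(1.09031, 1.523) = 1.24263 rad
ℓ = θ/κ = 1.24263/0.62156 = 1.99921

0.6216 186.64 1.9992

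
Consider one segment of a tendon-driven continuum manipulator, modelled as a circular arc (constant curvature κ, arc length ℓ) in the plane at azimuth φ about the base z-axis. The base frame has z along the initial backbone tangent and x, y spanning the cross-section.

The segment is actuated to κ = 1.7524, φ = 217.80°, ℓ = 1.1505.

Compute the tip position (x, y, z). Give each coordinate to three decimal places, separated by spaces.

-0.645 -0.500 0.515

θ = κ·ℓ = 1.7524 × 1.1505 = 2.01614 rad
ρ = (1 − cos θ)/κ = (1 − -0.43076)/1.7524 = 0.81646
z = sin θ / κ = 0.90246/1.7524 = 0.51499
x = ρ cos φ = 0.81646 × cos(217.80°) = -0.64513
y = ρ sin φ = 0.81646 × sin(217.80°) = -0.50041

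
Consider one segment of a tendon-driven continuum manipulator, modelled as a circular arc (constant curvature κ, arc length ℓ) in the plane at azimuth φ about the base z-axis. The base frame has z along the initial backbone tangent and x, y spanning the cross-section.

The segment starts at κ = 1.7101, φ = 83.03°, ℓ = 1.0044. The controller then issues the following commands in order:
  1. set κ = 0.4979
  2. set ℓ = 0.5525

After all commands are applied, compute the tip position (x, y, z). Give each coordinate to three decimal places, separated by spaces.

initial: κ=1.7101, φ=83.03°, ℓ=1.0044
cmd 1: set κ=0.4979 → (κ,φ,ℓ)=(0.4979,83.03°,1.0044) → tip=(0.0298,0.2441,0.9631)
cmd 2: set ℓ=0.5525 → (κ,φ,ℓ)=(0.4979,83.03°,0.5525) → tip=(0.0092,0.0750,0.5456)

0.009 0.075 0.546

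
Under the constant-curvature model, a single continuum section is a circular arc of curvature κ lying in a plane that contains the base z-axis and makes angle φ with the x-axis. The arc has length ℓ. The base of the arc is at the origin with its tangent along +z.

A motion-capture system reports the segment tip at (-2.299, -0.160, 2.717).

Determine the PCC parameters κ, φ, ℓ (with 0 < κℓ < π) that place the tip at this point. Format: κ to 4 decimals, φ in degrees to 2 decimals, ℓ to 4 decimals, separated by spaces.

ρ = √(x²+y²) = √(-2.299² + -0.160²) = 2.30456
φ = atan2(y, x) mod 360° = atan2(-0.160, -2.299) = 183.9811°
|p|² = ρ² + z² = 2.30456² + 2.717² = 12.69309
κ = 2ρ / |p|² = 2×2.30456 / 12.69309 = 0.36312
θ = 2·atan2(ρ, z) = 2·atan2(2.30456, 2.717) = 1.40690 rad
ℓ = θ/κ = 1.40690/0.36312 = 3.87446

0.3631 183.98 3.8745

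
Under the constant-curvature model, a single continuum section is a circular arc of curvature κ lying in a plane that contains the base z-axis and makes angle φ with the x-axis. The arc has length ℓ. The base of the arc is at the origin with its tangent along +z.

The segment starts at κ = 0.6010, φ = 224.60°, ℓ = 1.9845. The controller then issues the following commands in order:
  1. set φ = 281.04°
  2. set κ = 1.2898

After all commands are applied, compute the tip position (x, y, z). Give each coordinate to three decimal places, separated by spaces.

0.272 -1.397 0.426

initial: κ=0.6010, φ=224.60°, ℓ=1.9845
cmd 1: set φ=281.04° → (κ,φ,ℓ)=(0.6010,281.04°,1.9845) → tip=(0.2010,-1.0302,1.5464)
cmd 2: set κ=1.2898 → (κ,φ,ℓ)=(1.2898,281.04°,1.9845) → tip=(0.2725,-1.3967,0.4262)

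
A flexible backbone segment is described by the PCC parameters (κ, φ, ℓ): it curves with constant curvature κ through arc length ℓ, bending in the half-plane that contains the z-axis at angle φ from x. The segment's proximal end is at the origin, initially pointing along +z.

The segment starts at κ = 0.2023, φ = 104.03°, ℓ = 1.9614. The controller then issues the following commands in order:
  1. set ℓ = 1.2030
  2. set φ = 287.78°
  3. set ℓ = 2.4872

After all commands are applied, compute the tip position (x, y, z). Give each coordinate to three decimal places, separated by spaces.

initial: κ=0.2023, φ=104.03°, ℓ=1.9614
cmd 1: set ℓ=1.2030 → (κ,φ,ℓ)=(0.2023,104.03°,1.2030) → tip=(-0.0353,0.1413,1.1912)
cmd 2: set φ=287.78° → (κ,φ,ℓ)=(0.2023,287.78°,1.2030) → tip=(0.0445,-0.1387,1.1912)
cmd 3: set ℓ=2.4872 → (κ,φ,ℓ)=(0.2023,287.78°,2.4872) → tip=(0.1871,-0.5834,2.3836)

0.187 -0.583 2.384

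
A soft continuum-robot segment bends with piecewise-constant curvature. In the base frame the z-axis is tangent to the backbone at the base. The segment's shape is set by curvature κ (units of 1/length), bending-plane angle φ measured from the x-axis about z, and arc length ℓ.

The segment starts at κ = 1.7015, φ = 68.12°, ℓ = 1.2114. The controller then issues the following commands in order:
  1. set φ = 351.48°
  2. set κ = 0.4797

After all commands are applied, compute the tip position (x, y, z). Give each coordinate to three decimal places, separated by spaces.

initial: κ=1.7015, φ=68.12°, ℓ=1.2114
cmd 1: set φ=351.48° → (κ,φ,ℓ)=(1.7015,351.48°,1.2114) → tip=(0.8550,-0.1281,0.5185)
cmd 2: set κ=0.4797 → (κ,φ,ℓ)=(0.4797,351.48°,1.2114) → tip=(0.3384,-0.0507,1.1444)

0.338 -0.051 1.144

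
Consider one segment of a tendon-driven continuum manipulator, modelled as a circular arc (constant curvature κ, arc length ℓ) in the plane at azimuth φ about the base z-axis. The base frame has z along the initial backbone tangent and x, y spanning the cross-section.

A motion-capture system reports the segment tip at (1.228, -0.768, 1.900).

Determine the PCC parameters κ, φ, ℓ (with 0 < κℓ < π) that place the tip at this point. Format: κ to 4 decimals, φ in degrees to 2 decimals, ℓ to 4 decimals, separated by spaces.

0.5075 327.98 2.5668

ρ = √(x²+y²) = √(1.228² + -0.768²) = 1.44838
φ = atan2(y, x) mod 360° = atan2(-0.768, 1.228) = 327.9778°
|p|² = ρ² + z² = 1.44838² + 1.900² = 5.70781
κ = 2ρ / |p|² = 2×1.44838 / 5.70781 = 0.50751
θ = 2·atan2(ρ, z) = 2·atan2(1.44838, 1.900) = 1.30266 rad
ℓ = θ/κ = 1.30266/0.50751 = 2.56678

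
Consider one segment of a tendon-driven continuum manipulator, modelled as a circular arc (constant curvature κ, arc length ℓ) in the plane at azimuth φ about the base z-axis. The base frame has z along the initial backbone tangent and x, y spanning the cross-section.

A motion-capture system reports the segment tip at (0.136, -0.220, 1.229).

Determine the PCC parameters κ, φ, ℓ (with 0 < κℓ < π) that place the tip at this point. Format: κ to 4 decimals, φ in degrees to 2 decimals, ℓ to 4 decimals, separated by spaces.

ρ = √(x²+y²) = √(0.136² + -0.220²) = 0.25864
φ = atan2(y, x) mod 360° = atan2(-0.220, 0.136) = 301.7236°
|p|² = ρ² + z² = 0.25864² + 1.229² = 1.57734
κ = 2ρ / |p|² = 2×0.25864 / 1.57734 = 0.32795
θ = 2·atan2(ρ, z) = 2·atan2(0.25864, 1.229) = 0.41485 rad
ℓ = θ/κ = 0.41485/0.32795 = 1.26497

0.3279 301.72 1.2650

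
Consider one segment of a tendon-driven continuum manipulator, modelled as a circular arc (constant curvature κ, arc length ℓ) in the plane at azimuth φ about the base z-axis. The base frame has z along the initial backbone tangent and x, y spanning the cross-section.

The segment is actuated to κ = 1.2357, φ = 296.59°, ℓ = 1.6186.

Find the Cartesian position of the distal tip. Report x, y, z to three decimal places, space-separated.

0.513 -1.025 0.736

θ = κ·ℓ = 1.2357 × 1.6186 = 2.00010 rad
ρ = (1 − cos θ)/κ = (1 − -0.41624)/1.2357 = 1.14610
z = sin θ / κ = 0.90925/1.2357 = 0.73582
x = ρ cos φ = 1.14610 × cos(296.59°) = 0.51300
y = ρ sin φ = 1.14610 × sin(296.59°) = -1.02488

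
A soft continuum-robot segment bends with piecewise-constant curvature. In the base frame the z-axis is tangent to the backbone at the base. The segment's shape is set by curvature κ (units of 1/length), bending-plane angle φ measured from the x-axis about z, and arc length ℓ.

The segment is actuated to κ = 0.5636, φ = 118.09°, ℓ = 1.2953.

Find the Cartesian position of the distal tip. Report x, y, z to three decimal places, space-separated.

θ = κ·ℓ = 0.5636 × 1.2953 = 0.73003 rad
ρ = (1 − cos θ)/κ = (1 − 0.74515)/0.5636 = 0.45218
z = sin θ / κ = 0.66689/0.5636 = 1.18327
x = ρ cos φ = 0.45218 × cos(118.09°) = -0.21291
y = ρ sin φ = 0.45218 × sin(118.09°) = 0.39891

-0.213 0.399 1.183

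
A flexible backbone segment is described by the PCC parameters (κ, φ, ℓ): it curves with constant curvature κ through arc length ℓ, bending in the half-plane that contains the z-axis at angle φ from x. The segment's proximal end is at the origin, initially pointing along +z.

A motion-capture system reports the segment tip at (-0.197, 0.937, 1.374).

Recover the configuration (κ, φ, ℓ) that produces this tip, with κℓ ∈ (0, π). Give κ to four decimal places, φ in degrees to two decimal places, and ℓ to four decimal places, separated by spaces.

ρ = √(x²+y²) = √(-0.197² + 0.937²) = 0.95749
φ = atan2(y, x) mod 360° = atan2(0.937, -0.197) = 101.8732°
|p|² = ρ² + z² = 0.95749² + 1.374² = 2.80465
κ = 2ρ / |p|² = 2×0.95749 / 2.80465 = 0.68278
θ = 2·atan2(ρ, z) = 2·atan2(0.95749, 1.374) = 1.21723 rad
ℓ = θ/κ = 1.21723/0.68278 = 1.78275

0.6828 101.87 1.7827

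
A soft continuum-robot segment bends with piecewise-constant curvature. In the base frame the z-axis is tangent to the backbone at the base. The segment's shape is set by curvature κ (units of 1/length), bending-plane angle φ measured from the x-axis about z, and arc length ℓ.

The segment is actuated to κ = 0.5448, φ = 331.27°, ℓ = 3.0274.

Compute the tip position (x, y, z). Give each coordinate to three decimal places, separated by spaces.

1.736 -0.952 1.830

θ = κ·ℓ = 0.5448 × 3.0274 = 1.64933 rad
ρ = (1 − cos θ)/κ = (1 − -0.07845)/0.5448 = 1.97953
z = sin θ / κ = 0.99692/0.5448 = 1.82988
x = ρ cos φ = 1.97953 × cos(331.27°) = 1.73584
y = ρ sin φ = 1.97953 × sin(331.27°) = -0.95153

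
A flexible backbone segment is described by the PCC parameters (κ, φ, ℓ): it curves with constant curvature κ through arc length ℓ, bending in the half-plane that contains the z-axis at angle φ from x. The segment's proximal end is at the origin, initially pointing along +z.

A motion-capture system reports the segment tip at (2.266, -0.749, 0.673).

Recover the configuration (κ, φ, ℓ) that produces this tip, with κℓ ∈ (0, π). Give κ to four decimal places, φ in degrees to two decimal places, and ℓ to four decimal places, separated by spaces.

0.7763 341.71 3.3388

ρ = √(x²+y²) = √(2.266² + -0.749²) = 2.38658
φ = atan2(y, x) mod 360° = atan2(-0.749, 2.266) = 341.7093°
|p|² = ρ² + z² = 2.38658² + 0.673² = 6.14869
κ = 2ρ / |p|² = 2×2.38658 / 6.14869 = 0.77629
θ = 2·atan2(ρ, z) = 2·atan2(2.38658, 0.673) = 2.59188 rad
ℓ = θ/κ = 2.59188/0.77629 = 3.33881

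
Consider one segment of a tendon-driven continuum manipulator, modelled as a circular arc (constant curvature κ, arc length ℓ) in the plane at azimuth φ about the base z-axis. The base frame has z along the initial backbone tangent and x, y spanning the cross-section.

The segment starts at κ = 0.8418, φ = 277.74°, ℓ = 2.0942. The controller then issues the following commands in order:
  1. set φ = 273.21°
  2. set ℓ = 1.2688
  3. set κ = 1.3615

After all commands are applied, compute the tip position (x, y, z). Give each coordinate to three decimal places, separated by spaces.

0.048 -0.848 0.725

initial: κ=0.8418, φ=277.74°, ℓ=2.0942
cmd 1: set φ=273.21° → (κ,φ,ℓ)=(0.8418,273.21°,2.0942) → tip=(0.0792,-1.4125,1.1661)
cmd 2: set ℓ=1.2688 → (κ,φ,ℓ)=(0.8418,273.21°,1.2688) → tip=(0.0345,-0.6146,1.0410)
cmd 3: set κ=1.3615 → (κ,φ,ℓ)=(1.3615,273.21°,1.2688) → tip=(0.0475,-0.8478,0.7255)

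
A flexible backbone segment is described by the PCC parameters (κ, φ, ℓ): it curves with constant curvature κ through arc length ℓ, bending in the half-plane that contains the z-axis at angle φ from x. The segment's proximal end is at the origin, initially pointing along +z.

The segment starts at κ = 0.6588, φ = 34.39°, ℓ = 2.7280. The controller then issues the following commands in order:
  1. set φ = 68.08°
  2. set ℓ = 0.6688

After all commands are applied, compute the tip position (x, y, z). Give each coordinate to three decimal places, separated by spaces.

0.054 0.134 0.647

initial: κ=0.6588, φ=34.39°, ℓ=2.7280
cmd 1: set φ=68.08° → (κ,φ,ℓ)=(0.6588,68.08°,2.7280) → tip=(0.6939,1.7243,1.4792)
cmd 2: set ℓ=0.6688 → (κ,φ,ℓ)=(0.6588,68.08°,0.6688) → tip=(0.0541,0.1345,0.6474)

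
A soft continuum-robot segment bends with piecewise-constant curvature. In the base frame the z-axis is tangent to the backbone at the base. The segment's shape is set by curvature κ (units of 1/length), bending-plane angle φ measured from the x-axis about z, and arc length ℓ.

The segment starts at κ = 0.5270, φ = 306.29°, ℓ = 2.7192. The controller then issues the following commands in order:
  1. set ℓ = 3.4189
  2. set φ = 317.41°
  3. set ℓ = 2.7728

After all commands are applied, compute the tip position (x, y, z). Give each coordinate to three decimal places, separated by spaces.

initial: κ=0.5270, φ=306.29°, ℓ=2.7192
cmd 1: set ℓ=3.4189 → (κ,φ,ℓ)=(0.5270,306.29°,3.4189) → tip=(1.3802,-1.8796,1.8471)
cmd 2: set φ=317.41° → (κ,φ,ℓ)=(0.5270,317.41°,3.4189) → tip=(1.7168,-1.5781,1.8471)
cmd 3: set ℓ=2.7728 → (κ,φ,ℓ)=(0.5270,317.41°,2.7728) → tip=(1.2443,-1.1438,1.8862)

1.244 -1.144 1.886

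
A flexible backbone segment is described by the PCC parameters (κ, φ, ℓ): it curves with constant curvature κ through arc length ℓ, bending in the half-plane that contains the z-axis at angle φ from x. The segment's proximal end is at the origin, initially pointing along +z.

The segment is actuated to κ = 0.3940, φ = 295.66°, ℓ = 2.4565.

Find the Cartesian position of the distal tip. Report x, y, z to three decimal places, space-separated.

0.476 -0.990 2.091

θ = κ·ℓ = 0.3940 × 2.4565 = 0.96786 rad
ρ = (1 − cos θ)/κ = (1 − 0.56706)/0.3940 = 1.09883
z = sin θ / κ = 0.82367/0.3940 = 2.09054
x = ρ cos φ = 1.09883 × cos(295.66°) = 0.47582
y = ρ sin φ = 1.09883 × sin(295.66°) = -0.99046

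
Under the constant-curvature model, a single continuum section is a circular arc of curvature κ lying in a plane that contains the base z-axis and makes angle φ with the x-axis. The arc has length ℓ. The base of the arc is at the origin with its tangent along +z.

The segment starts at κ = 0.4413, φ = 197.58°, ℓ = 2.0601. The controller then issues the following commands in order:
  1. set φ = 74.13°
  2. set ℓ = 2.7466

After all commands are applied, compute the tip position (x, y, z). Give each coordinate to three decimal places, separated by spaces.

0.402 1.414 2.122

initial: κ=0.4413, φ=197.58°, ℓ=2.0601
cmd 1: set φ=74.13° → (κ,φ,ℓ)=(0.4413,74.13°,2.0601) → tip=(0.2389,0.8404,1.7878)
cmd 2: set ℓ=2.7466 → (κ,φ,ℓ)=(0.4413,74.13°,2.7466) → tip=(0.4021,1.4144,2.1218)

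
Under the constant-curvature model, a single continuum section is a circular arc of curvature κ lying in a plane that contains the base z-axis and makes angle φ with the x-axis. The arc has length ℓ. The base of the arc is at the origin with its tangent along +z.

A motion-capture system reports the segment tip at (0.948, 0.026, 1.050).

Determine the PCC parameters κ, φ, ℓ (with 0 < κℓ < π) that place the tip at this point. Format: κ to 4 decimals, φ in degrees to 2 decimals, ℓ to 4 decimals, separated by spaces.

0.9475 1.57 1.5506

ρ = √(x²+y²) = √(0.948² + 0.026²) = 0.94836
φ = atan2(y, x) mod 360° = atan2(0.026, 0.948) = 1.5710°
|p|² = ρ² + z² = 0.94836² + 1.050² = 2.00188
κ = 2ρ / |p|² = 2×0.94836 / 2.00188 = 0.94747
θ = 2·atan2(ρ, z) = 2·atan2(0.94836, 1.050) = 1.46916 rad
ℓ = θ/κ = 1.46916/0.94747 = 1.55062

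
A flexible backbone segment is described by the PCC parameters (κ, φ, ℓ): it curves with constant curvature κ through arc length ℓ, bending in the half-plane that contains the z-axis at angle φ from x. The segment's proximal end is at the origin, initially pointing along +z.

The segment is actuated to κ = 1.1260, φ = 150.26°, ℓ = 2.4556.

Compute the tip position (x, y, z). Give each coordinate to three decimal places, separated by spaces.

θ = κ·ℓ = 1.1260 × 2.4556 = 2.76501 rad
ρ = (1 − cos θ)/κ = (1 − -0.92993)/1.1260 = 1.71397
z = sin θ / κ = 0.36775/1.1260 = 0.32660
x = ρ cos φ = 1.71397 × cos(150.26°) = -1.48821
y = ρ sin φ = 1.71397 × sin(150.26°) = 0.85024

-1.488 0.850 0.327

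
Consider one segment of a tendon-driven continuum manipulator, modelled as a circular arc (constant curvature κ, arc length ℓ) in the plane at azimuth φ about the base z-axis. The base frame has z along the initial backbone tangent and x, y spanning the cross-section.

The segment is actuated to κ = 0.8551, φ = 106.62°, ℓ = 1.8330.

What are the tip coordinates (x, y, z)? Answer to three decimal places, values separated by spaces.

-0.333 1.117 1.169

θ = κ·ℓ = 0.8551 × 1.8330 = 1.56740 rad
ρ = (1 − cos θ)/κ = (1 − 0.00340)/0.8551 = 1.16548
z = sin θ / κ = 0.99999/0.8551 = 1.16945
x = ρ cos φ = 1.16548 × cos(106.62°) = -0.33335
y = ρ sin φ = 1.16548 × sin(106.62°) = 1.11679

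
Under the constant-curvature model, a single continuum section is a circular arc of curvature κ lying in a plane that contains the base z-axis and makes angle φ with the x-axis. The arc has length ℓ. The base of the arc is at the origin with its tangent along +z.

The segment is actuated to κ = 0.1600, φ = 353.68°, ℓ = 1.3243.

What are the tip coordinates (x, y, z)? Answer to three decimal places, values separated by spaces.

θ = κ·ℓ = 0.1600 × 1.3243 = 0.21189 rad
ρ = (1 − cos θ)/κ = (1 − 0.97764)/0.1600 = 0.13978
z = sin θ / κ = 0.21031/0.1600 = 1.31441
x = ρ cos φ = 0.13978 × cos(353.68°) = 0.13893
y = ρ sin φ = 0.13978 × sin(353.68°) = -0.01539

0.139 -0.015 1.314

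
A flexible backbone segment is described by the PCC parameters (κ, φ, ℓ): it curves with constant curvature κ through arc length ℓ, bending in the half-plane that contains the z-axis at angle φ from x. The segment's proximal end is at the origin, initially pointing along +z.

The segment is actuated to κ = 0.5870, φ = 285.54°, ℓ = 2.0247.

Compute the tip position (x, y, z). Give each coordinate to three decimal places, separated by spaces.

θ = κ·ℓ = 0.5870 × 2.0247 = 1.18850 rad
ρ = (1 − cos θ)/κ = (1 − 0.37305)/0.5870 = 1.06805
z = sin θ / κ = 0.92781/0.5870 = 1.58060
x = ρ cos φ = 1.06805 × cos(285.54°) = 0.28614
y = ρ sin φ = 1.06805 × sin(285.54°) = -1.02901

0.286 -1.029 1.581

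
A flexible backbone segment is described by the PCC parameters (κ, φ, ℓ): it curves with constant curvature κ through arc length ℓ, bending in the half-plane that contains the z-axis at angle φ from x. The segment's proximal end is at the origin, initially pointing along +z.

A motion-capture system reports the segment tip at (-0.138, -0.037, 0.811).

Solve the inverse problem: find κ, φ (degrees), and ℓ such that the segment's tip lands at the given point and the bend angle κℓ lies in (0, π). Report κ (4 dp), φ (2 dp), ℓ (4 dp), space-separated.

0.4214 195.01 0.8277

ρ = √(x²+y²) = √(-0.138² + -0.037²) = 0.14287
φ = atan2(y, x) mod 360° = atan2(-0.037, -0.138) = 195.0089°
|p|² = ρ² + z² = 0.14287² + 0.811² = 0.67813
κ = 2ρ / |p|² = 2×0.14287 / 0.67813 = 0.42137
θ = 2·atan2(ρ, z) = 2·atan2(0.14287, 0.811) = 0.34876 rad
ℓ = θ/κ = 0.34876/0.42137 = 0.82768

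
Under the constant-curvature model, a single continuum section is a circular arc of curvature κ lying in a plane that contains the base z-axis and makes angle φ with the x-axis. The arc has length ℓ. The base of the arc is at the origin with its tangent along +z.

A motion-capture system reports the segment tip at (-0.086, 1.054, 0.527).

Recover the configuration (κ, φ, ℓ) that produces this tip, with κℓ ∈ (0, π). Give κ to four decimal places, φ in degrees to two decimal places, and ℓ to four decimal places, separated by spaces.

1.5150 94.66 1.4633

ρ = √(x²+y²) = √(-0.086² + 1.054²) = 1.05750
φ = atan2(y, x) mod 360° = atan2(1.054, -0.086) = 94.6647°
|p|² = ρ² + z² = 1.05750² + 0.527² = 1.39604
κ = 2ρ / |p|² = 2×1.05750 / 1.39604 = 1.51500
θ = 2·atan2(ρ, z) = 2·atan2(1.05750, 0.527) = 2.21695 rad
ℓ = θ/κ = 2.21695/1.51500 = 1.46333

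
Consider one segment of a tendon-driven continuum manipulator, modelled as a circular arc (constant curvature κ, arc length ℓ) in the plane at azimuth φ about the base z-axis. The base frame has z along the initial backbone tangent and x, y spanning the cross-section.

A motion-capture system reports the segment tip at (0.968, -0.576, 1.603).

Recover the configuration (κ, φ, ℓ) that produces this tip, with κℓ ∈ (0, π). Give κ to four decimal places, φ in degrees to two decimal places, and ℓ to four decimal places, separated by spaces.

0.5869 329.25 2.0873

ρ = √(x²+y²) = √(0.968² + -0.576²) = 1.12641
φ = atan2(y, x) mod 360° = atan2(-0.576, 0.968) = 329.2456°
|p|² = ρ² + z² = 1.12641² + 1.603² = 3.83841
κ = 2ρ / |p|² = 2×1.12641 / 3.83841 = 0.58692
θ = 2·atan2(ρ, z) = 2·atan2(1.12641, 1.603) = 1.22506 rad
ℓ = θ/κ = 1.22506/0.58692 = 2.08728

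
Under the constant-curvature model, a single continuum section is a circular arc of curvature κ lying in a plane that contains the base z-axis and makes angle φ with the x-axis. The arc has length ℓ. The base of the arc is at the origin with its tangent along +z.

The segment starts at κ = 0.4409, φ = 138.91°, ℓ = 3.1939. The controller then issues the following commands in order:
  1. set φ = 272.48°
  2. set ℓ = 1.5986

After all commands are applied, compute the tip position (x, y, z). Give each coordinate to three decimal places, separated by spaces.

initial: κ=0.4409, φ=138.91°, ℓ=3.1939
cmd 1: set φ=272.48° → (κ,φ,ℓ)=(0.4409,272.48°,3.1939) → tip=(0.0823,-1.8991,2.2382)
cmd 2: set ℓ=1.5986 → (κ,φ,ℓ)=(0.4409,272.48°,1.5986) → tip=(0.0234,-0.5399,1.4695)

0.023 -0.540 1.469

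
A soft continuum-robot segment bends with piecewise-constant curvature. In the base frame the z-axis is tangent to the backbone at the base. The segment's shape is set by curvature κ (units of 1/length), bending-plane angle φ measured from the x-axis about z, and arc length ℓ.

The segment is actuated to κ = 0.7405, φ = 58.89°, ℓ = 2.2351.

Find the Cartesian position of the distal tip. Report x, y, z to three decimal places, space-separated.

0.756 1.254 1.346

θ = κ·ℓ = 0.7405 × 2.2351 = 1.65509 rad
ρ = (1 − cos θ)/κ = (1 − -0.08420)/0.7405 = 1.46414
z = sin θ / κ = 0.99645/0.7405 = 1.34564
x = ρ cos φ = 1.46414 × cos(58.89°) = 0.75650
y = ρ sin φ = 1.46414 × sin(58.89°) = 1.25356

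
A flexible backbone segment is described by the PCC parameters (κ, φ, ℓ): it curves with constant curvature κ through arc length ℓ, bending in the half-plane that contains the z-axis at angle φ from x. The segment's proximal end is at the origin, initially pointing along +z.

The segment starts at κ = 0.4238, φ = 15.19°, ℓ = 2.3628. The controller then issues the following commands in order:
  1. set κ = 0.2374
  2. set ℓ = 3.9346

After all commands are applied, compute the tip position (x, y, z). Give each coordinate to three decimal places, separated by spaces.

initial: κ=0.4238, φ=15.19°, ℓ=2.3628
cmd 1: set κ=0.2374 → (κ,φ,ℓ)=(0.2374,15.19°,2.3628) → tip=(0.6229,0.1691,2.2408)
cmd 2: set ℓ=3.9346 → (κ,φ,ℓ)=(0.2374,15.19°,3.9346) → tip=(1.6482,0.4475,3.3869)

1.648 0.447 3.387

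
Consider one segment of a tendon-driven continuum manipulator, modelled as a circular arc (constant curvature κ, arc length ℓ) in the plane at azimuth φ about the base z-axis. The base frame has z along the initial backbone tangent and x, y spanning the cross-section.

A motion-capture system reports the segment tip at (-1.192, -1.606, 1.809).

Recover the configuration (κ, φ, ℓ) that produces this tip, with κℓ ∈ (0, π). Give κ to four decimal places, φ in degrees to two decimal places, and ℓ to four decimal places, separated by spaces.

ρ = √(x²+y²) = √(-1.192² + -1.606²) = 2.00002
φ = atan2(y, x) mod 360° = atan2(-1.606, -1.192) = 233.4166°
|p|² = ρ² + z² = 2.00002² + 1.809² = 7.27258
κ = 2ρ / |p|² = 2×2.00002 / 7.27258 = 0.55002
θ = 2·atan2(ρ, z) = 2·atan2(2.00002, 1.809) = 1.67101 rad
ℓ = θ/κ = 1.67101/0.55002 = 3.03811

0.5500 233.42 3.0381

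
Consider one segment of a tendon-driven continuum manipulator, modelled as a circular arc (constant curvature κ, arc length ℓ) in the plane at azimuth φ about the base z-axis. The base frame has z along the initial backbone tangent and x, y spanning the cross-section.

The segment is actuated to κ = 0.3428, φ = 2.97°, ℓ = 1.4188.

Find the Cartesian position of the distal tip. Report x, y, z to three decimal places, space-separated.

θ = κ·ℓ = 0.3428 × 1.4188 = 0.48636 rad
ρ = (1 − cos θ)/κ = (1 − 0.88404)/0.3428 = 0.33828
z = sin θ / κ = 0.46742/0.3428 = 1.36352
x = ρ cos φ = 0.33828 × cos(2.97°) = 0.33782
y = ρ sin φ = 0.33828 × sin(2.97°) = 0.01753

0.338 0.018 1.364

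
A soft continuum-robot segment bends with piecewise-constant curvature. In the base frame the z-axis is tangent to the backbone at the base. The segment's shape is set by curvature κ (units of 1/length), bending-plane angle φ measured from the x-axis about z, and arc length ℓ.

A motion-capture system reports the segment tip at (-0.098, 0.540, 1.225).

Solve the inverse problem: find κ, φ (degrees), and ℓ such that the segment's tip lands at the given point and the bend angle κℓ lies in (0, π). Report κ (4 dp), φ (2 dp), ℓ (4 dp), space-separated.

0.6092 100.29 1.3829

ρ = √(x²+y²) = √(-0.098² + 0.540²) = 0.54882
φ = atan2(y, x) mod 360° = atan2(0.540, -0.098) = 100.2862°
|p|² = ρ² + z² = 0.54882² + 1.225² = 1.80183
κ = 2ρ / |p|² = 2×0.54882 / 1.80183 = 0.60918
θ = 2·atan2(ρ, z) = 2·atan2(0.54882, 1.225) = 0.84241 rad
ℓ = θ/κ = 0.84241/0.60918 = 1.38285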